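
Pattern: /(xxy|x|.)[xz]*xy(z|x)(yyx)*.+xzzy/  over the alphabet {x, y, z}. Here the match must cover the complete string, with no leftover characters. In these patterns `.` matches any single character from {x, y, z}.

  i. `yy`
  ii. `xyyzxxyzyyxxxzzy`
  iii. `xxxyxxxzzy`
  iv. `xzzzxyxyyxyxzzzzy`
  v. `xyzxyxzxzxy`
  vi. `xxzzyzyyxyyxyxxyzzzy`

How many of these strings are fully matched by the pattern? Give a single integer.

1

i → no match — must end with `xzzy`
ii → no match
iii → match
iv → no match — must end with `xzzy`
v → no match — must end with `xzzy`
vi → no match — must end with `xzzy`
Total matched: 1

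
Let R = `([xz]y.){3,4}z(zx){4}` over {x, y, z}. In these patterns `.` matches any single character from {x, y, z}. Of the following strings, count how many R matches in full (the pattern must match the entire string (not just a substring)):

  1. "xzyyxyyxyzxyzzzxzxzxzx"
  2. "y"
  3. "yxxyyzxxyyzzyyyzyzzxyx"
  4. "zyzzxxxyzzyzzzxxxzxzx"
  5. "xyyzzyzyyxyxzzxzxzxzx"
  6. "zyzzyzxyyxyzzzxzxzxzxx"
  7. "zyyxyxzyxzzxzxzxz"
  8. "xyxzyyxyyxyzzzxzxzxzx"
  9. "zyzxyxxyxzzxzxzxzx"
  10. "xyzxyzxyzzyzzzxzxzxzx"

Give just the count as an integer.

3

1 → no match
2. "y" → no match — must end with "zx"
3 → no match — must end with "zx"
4 → no match
5 → no match
6 → no match — must end with "zx"
7 → no match — must end with "zx"
8 → match
9 → match
10 → match
Total matched: 3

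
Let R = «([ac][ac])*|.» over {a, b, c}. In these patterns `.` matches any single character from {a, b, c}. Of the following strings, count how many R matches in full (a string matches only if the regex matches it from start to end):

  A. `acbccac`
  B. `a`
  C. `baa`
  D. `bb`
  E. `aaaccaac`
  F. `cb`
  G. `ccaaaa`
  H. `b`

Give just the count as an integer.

A → no match
B → match
C → no match
D → no match
E → match
F → no match
G → match
H → match
Total matched: 4

4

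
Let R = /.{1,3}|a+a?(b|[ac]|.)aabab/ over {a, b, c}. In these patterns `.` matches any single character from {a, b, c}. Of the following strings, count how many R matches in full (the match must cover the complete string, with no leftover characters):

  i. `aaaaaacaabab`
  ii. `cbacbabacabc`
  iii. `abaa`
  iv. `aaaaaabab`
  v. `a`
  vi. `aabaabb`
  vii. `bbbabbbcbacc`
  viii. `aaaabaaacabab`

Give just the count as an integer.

3

i → match
ii → no match
iii → no match
iv → match
v → match
vi → no match
vii → no match
viii → no match
Total matched: 3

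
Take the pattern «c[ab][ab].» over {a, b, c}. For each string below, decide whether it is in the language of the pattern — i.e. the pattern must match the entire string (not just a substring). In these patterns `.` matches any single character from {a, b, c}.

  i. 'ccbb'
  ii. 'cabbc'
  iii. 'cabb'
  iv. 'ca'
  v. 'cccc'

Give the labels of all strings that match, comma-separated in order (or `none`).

i → no match
ii → no match
iii → match
iv → no match
v → no match

iii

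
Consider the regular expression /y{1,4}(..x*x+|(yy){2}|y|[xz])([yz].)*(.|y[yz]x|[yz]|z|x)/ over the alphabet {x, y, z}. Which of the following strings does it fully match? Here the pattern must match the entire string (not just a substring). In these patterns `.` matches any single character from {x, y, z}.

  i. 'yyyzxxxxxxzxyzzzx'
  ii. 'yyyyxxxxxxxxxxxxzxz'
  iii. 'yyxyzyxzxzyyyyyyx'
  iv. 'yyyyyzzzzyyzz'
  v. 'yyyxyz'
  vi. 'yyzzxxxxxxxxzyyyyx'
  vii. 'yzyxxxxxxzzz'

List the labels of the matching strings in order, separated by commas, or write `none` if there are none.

i → match
ii → match
iii → no match
iv → match
v. 'yyyxyz' → no match
vi → no match
vii. 'yzyxxxxxxzzz' → match

i, ii, iv, vii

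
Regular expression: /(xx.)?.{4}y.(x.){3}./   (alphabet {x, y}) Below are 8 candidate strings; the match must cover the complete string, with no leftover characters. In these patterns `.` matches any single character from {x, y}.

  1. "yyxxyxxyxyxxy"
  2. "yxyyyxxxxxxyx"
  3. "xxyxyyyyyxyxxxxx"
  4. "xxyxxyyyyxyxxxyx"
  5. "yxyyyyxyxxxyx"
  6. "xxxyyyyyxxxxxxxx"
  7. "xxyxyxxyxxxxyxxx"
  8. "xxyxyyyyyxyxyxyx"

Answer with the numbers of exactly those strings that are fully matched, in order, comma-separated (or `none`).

1 → match
2 → match
3 → match
4 → match
5 → match
6 → match
7 → match
8 → match

1, 2, 3, 4, 5, 6, 7, 8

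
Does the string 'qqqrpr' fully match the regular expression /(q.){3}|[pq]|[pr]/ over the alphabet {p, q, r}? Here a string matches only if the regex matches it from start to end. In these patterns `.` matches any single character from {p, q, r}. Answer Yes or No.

No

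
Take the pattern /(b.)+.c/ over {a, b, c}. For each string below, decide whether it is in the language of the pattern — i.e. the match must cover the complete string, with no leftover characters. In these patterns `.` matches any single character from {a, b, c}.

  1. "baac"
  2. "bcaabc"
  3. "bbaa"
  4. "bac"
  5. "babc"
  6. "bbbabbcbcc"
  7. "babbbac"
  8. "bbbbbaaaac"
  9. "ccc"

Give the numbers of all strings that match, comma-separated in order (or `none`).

1. "baac" → match
2. "bcaabc" → no match
3. "bbaa" → no match — must end with "c"
4. "bac" → no match
5. "babc" → match
6. "bbbabbcbcc" → no match
7. "babbbac" → no match
8. "bbbbbaaaac" → no match
9. "ccc" → no match — must start with "b"

1, 5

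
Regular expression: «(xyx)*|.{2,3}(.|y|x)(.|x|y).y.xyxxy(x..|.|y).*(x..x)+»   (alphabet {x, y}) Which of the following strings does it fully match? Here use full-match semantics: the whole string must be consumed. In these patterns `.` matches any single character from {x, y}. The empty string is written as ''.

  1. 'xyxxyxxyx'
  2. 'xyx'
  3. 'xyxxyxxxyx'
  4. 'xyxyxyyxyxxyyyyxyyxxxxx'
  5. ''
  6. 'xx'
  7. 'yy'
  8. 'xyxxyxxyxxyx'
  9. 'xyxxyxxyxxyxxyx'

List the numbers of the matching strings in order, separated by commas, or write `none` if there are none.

1 → match
2 → match
3 → no match
4 → match
5 → match
6 → no match
7 → no match
8 → match
9 → match

1, 2, 4, 5, 8, 9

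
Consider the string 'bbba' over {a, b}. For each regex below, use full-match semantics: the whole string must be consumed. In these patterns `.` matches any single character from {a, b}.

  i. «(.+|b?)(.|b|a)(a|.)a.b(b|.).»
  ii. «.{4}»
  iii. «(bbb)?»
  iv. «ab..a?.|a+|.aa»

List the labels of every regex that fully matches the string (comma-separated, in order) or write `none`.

i → no match
ii → match
iii → no match
iv → no match

ii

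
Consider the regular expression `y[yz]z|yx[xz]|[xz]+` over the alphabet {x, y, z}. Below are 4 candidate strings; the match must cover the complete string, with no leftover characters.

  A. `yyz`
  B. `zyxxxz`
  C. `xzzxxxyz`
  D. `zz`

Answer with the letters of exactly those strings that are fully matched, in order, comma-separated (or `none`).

A, D

A. `yyz` → match
B. `zyxxxz` → no match
C. `xzzxxxyz` → no match
D. `zz` → match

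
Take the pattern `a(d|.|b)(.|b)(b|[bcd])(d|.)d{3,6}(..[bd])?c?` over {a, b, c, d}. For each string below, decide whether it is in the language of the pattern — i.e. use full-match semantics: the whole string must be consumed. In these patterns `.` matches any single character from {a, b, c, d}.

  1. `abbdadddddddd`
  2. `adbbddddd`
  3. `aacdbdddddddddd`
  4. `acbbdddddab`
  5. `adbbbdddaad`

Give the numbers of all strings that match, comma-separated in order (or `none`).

1 → match
2 → match
3 → no match
4 → match
5 → match

1, 2, 4, 5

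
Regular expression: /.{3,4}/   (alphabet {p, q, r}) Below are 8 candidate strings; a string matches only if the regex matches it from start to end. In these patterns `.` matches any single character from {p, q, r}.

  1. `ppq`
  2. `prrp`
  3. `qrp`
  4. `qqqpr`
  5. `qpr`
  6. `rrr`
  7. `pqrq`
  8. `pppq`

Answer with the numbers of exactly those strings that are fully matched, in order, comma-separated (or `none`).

1 → match
2 → match
3 → match
4 → no match
5 → match
6 → match
7 → match
8 → match

1, 2, 3, 5, 6, 7, 8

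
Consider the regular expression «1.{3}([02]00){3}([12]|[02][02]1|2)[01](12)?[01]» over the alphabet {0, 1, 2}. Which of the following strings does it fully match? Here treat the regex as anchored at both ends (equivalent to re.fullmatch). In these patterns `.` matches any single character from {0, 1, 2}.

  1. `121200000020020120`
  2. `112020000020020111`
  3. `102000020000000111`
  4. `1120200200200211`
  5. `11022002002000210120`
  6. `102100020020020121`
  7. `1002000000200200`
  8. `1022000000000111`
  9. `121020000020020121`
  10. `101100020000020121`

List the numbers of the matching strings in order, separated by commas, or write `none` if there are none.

1, 2, 3, 4, 5, 6, 7, 8, 9, 10

1 → match
2 → match
3 → match
4 → match
5 → match
6 → match
7 → match
8 → match
9 → match
10 → match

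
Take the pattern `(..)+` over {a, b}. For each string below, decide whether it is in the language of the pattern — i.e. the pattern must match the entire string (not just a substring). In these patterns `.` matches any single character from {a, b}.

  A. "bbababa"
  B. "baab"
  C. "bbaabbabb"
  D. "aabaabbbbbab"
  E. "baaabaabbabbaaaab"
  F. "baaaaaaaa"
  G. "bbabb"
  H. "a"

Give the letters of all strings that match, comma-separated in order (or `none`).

B, D

A → no match
B → match
C → no match
D → match
E → no match
F → no match
G → no match
H → no match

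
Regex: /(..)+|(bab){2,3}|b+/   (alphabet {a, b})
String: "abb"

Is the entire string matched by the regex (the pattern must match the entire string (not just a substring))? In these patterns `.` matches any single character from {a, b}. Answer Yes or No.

No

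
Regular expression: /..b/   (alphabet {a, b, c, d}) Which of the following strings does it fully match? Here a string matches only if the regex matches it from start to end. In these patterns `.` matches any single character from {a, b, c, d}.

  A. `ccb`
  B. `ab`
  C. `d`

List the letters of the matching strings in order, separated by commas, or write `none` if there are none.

A → match
B → no match
C → no match — must end with `b`

A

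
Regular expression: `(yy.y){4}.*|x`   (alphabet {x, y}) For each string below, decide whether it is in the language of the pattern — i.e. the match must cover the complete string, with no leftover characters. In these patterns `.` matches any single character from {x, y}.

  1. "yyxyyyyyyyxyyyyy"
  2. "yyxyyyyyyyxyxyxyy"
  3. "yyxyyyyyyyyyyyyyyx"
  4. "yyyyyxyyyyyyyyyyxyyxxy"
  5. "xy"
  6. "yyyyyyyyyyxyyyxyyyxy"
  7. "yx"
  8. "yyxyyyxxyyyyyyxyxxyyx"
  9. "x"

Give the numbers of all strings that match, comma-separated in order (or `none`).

1 → match
2 → no match
3 → match
4 → no match
5 → no match
6 → match
7 → no match
8 → no match
9 → match

1, 3, 6, 9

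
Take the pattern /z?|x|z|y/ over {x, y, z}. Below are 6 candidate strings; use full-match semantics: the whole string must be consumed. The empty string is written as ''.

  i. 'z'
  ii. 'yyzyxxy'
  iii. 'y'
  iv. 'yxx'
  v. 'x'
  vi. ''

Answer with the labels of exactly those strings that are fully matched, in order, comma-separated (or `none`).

i → match
ii → no match
iii → match
iv → no match
v → match
vi → match

i, iii, v, vi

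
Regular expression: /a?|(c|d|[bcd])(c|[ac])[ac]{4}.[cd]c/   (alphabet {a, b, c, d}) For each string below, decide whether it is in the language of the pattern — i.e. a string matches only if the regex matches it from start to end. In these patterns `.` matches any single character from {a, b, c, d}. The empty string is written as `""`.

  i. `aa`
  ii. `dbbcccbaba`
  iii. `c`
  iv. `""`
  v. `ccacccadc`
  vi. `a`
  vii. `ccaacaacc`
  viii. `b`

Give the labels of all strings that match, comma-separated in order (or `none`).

iv, v, vi, vii

i → no match
ii → no match
iii → no match
iv → match
v → match
vi → match
vii → match
viii → no match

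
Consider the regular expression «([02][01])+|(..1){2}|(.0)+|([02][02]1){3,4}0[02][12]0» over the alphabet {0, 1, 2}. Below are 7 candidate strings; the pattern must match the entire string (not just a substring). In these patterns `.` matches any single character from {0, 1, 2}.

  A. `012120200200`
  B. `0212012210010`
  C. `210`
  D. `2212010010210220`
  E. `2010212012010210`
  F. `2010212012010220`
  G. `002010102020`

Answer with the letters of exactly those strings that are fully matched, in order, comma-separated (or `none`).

B, D, E, F, G

A → no match
B → match
C → no match
D → match
E → match
F → match
G → match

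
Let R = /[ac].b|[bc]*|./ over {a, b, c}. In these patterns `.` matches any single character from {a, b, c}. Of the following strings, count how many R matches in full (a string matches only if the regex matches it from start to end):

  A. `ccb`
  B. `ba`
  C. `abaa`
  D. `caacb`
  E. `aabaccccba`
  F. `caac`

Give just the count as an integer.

A. `ccb` → match
B. `ba` → no match
C. `abaa` → no match
D. `caacb` → no match
E. `aabaccccba` → no match
F. `caac` → no match
Total matched: 1

1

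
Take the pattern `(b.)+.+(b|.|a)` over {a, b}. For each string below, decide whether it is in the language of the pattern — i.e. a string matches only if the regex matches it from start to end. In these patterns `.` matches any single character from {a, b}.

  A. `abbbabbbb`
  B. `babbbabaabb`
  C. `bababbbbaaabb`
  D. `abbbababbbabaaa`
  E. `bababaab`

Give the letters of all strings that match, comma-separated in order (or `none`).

A. `abbbabbbb` → no match — must start with `b`
B. `babbbabaabb` → match
C → match
D → no match — must start with `b`
E. `bababaab` → match

B, C, E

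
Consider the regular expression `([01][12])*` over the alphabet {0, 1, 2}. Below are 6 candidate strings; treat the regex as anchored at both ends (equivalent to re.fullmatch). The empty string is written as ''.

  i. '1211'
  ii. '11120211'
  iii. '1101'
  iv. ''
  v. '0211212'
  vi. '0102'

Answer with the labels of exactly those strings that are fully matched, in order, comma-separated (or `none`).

i → match
ii → match
iii → match
iv → match
v → no match
vi → match

i, ii, iii, iv, vi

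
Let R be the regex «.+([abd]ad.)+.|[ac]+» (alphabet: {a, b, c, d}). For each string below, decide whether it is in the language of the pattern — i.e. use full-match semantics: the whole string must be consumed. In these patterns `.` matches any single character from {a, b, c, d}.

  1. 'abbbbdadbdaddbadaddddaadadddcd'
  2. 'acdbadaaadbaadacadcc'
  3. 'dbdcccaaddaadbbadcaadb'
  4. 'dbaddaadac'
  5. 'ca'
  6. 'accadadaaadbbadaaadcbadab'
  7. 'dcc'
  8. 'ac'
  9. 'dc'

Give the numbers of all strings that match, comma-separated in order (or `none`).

1 → no match
2 → no match
3 → no match
4 → match
5 → match
6 → match
7 → no match
8 → match
9 → no match

4, 5, 6, 8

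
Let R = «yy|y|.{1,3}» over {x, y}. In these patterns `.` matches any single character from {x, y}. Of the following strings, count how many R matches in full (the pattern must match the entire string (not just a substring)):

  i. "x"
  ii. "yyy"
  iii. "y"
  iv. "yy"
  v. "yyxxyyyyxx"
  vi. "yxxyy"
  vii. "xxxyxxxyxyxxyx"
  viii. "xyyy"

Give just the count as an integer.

4

i → match
ii → match
iii → match
iv → match
v → no match
vi → no match
vii → no match
viii → no match
Total matched: 4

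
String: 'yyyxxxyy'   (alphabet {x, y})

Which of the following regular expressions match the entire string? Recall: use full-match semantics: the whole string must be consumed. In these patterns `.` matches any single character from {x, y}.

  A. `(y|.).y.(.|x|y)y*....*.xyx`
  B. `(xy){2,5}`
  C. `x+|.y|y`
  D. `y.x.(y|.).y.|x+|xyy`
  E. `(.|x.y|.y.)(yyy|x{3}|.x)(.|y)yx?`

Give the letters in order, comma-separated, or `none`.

A → no match — must end with 'xyx'
B → no match — must start with 'xy'
C → no match
D → no match
E → match

E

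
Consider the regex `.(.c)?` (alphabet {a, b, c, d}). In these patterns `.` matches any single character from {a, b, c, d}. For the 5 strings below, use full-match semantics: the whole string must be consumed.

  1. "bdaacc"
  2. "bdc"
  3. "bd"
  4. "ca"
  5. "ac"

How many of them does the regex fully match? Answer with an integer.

1 → no match
2 → match
3 → no match
4 → no match
5 → no match
Total matched: 1

1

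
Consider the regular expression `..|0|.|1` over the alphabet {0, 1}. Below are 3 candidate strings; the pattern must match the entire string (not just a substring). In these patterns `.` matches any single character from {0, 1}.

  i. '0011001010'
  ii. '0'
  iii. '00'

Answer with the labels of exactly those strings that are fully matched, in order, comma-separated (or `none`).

i → no match
ii → match
iii → match

ii, iii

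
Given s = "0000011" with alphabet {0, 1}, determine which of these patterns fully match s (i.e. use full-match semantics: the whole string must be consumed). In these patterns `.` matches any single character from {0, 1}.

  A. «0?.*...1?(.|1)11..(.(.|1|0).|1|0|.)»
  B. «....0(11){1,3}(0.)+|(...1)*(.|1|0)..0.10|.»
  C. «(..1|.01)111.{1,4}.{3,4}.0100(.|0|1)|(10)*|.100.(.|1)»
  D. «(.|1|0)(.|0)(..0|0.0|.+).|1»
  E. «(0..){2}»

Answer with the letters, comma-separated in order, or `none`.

A → no match
B → no match
C → no match
D → match
E → no match

D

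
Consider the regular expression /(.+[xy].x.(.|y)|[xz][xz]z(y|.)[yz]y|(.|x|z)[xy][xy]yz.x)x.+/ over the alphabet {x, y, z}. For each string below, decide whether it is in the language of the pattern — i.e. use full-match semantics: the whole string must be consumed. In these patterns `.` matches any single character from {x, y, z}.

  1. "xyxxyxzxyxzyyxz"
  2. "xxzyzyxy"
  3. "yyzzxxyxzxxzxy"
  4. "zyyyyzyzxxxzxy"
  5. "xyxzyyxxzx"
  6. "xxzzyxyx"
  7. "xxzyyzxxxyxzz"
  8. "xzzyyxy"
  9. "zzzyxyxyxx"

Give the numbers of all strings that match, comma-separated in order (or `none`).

2, 3

1 → no match
2 → match
3 → match
4 → no match
5 → no match
6 → no match
7 → no match
8 → no match
9 → no match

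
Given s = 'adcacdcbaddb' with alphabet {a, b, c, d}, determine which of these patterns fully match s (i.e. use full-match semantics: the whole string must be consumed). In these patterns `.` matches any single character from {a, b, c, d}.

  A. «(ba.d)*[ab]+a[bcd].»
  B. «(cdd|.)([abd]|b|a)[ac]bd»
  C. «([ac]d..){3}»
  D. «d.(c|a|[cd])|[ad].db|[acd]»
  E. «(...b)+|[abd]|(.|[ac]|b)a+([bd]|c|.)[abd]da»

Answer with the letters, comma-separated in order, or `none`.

C

A → no match
B → no match — must end with 'bd'
C → match
D → no match
E → no match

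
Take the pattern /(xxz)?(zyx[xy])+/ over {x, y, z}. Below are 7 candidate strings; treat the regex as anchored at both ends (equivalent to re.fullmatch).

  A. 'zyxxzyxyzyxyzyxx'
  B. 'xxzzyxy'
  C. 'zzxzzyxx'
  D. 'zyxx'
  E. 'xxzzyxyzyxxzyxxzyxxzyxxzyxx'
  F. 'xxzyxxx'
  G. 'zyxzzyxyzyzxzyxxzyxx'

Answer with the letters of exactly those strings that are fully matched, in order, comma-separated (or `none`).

A, B, D, E

A → match
B. 'xxzzyxy' → match
C. 'zzxzzyxx' → no match
D. 'zyxx' → match
E → match
F. 'xxzyxxx' → no match
G → no match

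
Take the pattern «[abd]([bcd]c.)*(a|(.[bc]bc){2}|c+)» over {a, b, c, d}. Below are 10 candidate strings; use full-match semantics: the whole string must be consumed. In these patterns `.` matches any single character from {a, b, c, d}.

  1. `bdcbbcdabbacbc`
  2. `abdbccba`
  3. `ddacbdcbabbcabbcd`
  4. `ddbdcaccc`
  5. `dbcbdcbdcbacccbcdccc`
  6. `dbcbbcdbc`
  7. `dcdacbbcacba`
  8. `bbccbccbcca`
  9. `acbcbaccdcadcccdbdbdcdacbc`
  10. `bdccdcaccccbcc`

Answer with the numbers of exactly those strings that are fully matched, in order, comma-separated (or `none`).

8

1 → no match
2 → no match
3 → no match
4 → no match
5 → no match
6 → no match
7 → no match
8 → match
9 → no match
10 → no match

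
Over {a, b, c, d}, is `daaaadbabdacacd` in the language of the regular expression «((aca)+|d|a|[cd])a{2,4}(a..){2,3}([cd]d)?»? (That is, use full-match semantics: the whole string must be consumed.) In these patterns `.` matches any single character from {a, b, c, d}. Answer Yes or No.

Yes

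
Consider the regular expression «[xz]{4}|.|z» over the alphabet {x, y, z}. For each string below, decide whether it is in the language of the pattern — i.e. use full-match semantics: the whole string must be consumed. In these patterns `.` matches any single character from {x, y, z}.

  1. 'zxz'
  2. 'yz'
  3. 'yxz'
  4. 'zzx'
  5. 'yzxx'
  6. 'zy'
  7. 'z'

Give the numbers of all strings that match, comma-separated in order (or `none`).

1 → no match
2 → no match
3 → no match
4 → no match
5 → no match
6 → no match
7 → match

7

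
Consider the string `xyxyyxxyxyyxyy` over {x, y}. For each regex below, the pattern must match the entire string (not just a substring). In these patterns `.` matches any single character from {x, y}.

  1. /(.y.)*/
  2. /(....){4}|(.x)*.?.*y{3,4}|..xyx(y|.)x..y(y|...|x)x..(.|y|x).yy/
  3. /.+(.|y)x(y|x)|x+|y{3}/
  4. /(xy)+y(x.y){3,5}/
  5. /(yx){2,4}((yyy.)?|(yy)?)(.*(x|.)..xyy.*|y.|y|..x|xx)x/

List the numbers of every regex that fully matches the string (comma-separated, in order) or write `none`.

4

1 → no match
2 → no match
3 → no match
4 → match
5 → no match — must start with `yx`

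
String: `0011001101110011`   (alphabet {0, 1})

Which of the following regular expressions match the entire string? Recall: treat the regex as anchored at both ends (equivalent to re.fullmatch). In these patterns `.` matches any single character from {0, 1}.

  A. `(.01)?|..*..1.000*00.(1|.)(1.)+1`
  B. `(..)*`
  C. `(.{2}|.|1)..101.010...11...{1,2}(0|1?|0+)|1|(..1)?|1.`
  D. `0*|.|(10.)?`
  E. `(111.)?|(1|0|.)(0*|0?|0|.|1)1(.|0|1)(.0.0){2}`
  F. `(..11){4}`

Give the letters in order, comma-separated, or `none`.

B, F

A → no match
B → match
C → no match
D → no match
E → no match
F → match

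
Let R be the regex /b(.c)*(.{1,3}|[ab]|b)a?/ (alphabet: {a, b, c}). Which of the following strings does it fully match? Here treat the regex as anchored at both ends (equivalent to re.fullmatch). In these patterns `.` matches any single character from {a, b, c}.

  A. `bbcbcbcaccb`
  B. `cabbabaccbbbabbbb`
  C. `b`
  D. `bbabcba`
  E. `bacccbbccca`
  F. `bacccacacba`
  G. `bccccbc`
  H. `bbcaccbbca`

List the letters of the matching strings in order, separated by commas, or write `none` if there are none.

A, F, G

A → match
B → no match — must start with `b`
C → no match
D → no match
E → no match
F → match
G → match
H → no match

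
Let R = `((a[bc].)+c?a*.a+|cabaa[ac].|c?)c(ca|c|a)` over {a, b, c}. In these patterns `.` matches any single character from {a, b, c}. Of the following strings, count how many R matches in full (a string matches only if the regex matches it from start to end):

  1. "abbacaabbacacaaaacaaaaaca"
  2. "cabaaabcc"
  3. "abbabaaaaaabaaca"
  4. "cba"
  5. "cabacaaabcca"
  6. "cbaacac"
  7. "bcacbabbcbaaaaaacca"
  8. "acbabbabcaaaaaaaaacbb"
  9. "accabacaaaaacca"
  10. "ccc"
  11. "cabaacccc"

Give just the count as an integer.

6

1 → match
2. "cabaaabcc" → match
3 → match
4. "cba" → no match
5. "cabacaaabcca" → no match
6. "cbaacac" → no match
7 → no match
8 → no match
9 → match
10. "ccc" → match
11. "cabaacccc" → match
Total matched: 6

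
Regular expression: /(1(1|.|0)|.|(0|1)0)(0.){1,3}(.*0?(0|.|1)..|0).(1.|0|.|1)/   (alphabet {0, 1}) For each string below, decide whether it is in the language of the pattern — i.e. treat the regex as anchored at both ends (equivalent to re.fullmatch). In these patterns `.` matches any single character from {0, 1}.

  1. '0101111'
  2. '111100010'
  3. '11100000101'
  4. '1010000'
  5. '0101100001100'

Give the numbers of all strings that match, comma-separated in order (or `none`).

none

1 → no match
2 → no match
3 → no match
4 → no match
5 → no match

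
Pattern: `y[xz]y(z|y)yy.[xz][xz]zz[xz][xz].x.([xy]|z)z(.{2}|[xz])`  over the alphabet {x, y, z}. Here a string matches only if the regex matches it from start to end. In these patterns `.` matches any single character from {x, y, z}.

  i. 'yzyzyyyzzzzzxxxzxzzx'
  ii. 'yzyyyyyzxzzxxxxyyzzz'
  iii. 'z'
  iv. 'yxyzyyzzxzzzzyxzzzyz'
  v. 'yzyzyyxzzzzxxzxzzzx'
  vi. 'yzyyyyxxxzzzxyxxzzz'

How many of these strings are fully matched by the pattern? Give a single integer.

i → match
ii → match
iii → no match — must start with 'y'
iv → match
v → match
vi → match
Total matched: 5

5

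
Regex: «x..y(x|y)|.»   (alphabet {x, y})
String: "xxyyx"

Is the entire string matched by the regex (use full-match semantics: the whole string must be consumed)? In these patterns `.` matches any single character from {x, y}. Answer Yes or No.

Yes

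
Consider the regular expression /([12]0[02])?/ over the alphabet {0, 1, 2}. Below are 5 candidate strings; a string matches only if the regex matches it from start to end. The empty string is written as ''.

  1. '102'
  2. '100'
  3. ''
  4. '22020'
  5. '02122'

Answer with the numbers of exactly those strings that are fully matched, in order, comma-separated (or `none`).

1. '102' → match
2. '100' → match
3. '' → match
4. '22020' → no match
5. '02122' → no match

1, 2, 3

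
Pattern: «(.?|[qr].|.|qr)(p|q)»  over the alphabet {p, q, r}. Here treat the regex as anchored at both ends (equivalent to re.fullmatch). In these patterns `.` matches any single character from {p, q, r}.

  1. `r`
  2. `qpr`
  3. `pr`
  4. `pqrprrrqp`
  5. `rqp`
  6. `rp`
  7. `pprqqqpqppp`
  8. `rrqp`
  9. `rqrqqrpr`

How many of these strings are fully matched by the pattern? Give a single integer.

2

1. `r` → no match
2. `qpr` → no match
3. `pr` → no match
4. `pqrprrrqp` → no match
5. `rqp` → match
6. `rp` → match
7. `pprqqqpqppp` → no match
8. `rrqp` → no match
9. `rqrqqrpr` → no match
Total matched: 2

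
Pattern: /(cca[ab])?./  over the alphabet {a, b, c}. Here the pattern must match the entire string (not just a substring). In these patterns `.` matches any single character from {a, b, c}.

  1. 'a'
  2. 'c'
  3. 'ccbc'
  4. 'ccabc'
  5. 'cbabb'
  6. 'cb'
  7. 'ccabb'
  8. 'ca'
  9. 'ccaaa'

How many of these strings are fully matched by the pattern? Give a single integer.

5

1. 'a' → match
2. 'c' → match
3. 'ccbc' → no match
4. 'ccabc' → match
5. 'cbabb' → no match
6. 'cb' → no match
7. 'ccabb' → match
8. 'ca' → no match
9. 'ccaaa' → match
Total matched: 5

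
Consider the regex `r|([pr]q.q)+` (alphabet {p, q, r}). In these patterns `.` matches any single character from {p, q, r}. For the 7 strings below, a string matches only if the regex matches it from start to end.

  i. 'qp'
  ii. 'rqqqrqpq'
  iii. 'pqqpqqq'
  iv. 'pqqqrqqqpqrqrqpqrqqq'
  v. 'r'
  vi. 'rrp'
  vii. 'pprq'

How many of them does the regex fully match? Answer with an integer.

i → no match
ii → match
iii → no match
iv → match
v → match
vi → no match
vii → no match
Total matched: 3

3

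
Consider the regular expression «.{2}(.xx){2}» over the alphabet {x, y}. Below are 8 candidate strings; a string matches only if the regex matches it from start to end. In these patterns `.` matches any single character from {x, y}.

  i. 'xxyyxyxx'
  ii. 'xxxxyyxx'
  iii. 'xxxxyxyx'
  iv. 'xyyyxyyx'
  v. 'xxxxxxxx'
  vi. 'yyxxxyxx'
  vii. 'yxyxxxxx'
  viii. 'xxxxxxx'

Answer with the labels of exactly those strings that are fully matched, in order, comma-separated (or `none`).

v, vi, vii

i → no match
ii → no match
iii → no match — must end with 'xx'
iv → no match — must end with 'xx'
v → match
vi → match
vii → match
viii → no match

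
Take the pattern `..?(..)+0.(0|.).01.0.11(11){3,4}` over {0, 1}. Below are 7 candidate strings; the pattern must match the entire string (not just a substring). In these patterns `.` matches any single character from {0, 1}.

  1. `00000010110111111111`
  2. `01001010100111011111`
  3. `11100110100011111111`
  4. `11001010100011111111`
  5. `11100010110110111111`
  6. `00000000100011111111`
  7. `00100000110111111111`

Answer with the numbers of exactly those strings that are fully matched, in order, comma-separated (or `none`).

1 → match
2 → no match
3 → match
4 → match
5 → no match
6 → match
7 → match

1, 3, 4, 6, 7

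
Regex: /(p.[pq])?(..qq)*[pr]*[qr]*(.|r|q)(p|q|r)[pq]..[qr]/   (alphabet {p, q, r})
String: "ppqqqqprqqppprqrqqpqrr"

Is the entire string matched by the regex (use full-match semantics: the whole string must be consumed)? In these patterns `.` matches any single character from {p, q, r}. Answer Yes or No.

No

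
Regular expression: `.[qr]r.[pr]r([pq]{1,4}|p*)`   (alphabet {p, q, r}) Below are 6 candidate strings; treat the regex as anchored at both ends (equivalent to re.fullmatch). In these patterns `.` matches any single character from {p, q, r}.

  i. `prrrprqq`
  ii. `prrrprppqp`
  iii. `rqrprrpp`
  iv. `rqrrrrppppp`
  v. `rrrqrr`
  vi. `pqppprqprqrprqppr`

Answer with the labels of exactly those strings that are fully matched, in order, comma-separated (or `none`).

i, ii, iii, iv, v

i → match
ii → match
iii → match
iv → match
v → match
vi → no match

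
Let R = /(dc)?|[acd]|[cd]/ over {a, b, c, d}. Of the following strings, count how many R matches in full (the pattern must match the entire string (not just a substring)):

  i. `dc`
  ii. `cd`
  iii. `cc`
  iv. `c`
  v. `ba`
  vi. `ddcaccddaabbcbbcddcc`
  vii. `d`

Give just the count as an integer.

i → match
ii → no match
iii → no match
iv → match
v → no match
vi → no match
vii → match
Total matched: 3

3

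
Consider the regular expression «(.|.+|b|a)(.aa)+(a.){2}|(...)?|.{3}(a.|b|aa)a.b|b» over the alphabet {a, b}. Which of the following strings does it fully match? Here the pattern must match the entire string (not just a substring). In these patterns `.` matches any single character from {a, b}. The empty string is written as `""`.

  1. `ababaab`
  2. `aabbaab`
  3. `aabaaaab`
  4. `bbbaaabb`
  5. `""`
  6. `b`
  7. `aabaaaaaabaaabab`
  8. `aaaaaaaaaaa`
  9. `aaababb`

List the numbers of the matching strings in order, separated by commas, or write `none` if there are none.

1, 2, 3, 4, 5, 6, 7, 8, 9

1 → match
2 → match
3 → match
4 → match
5 → match
6 → match
7 → match
8 → match
9 → match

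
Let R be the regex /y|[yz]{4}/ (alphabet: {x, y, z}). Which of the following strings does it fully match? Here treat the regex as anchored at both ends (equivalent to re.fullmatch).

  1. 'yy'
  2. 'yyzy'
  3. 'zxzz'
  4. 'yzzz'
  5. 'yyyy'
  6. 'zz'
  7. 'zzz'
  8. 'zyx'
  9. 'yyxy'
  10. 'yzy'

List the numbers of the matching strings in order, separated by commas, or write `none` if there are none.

1. 'yy' → no match
2. 'yyzy' → match
3. 'zxzz' → no match
4. 'yzzz' → match
5. 'yyyy' → match
6. 'zz' → no match
7. 'zzz' → no match
8. 'zyx' → no match
9. 'yyxy' → no match
10. 'yzy' → no match

2, 4, 5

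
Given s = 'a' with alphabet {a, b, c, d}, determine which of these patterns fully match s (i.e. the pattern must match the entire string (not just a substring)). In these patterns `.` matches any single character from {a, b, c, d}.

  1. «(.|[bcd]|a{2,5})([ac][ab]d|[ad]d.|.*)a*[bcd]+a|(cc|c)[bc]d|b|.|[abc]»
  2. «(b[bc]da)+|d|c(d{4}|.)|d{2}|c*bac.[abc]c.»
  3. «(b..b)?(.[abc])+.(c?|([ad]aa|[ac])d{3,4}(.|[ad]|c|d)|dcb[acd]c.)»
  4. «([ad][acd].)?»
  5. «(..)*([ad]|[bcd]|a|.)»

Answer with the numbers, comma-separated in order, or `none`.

1 → match
2 → no match
3 → no match
4 → no match
5 → match

1, 5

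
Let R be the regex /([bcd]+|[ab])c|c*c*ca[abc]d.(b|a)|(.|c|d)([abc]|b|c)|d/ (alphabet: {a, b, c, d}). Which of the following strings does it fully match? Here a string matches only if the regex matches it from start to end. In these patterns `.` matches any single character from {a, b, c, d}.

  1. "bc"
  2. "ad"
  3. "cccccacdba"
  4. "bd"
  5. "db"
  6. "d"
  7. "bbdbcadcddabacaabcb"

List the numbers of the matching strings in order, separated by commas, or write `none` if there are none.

1, 3, 5, 6

1 → match
2 → no match
3 → match
4 → no match
5 → match
6 → match
7 → no match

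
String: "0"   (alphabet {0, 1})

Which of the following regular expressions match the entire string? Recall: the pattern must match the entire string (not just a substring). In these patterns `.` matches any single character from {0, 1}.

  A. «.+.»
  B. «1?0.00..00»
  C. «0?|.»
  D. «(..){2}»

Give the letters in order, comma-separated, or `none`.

C

A → no match
B → no match — must end with "00"
C → match
D → no match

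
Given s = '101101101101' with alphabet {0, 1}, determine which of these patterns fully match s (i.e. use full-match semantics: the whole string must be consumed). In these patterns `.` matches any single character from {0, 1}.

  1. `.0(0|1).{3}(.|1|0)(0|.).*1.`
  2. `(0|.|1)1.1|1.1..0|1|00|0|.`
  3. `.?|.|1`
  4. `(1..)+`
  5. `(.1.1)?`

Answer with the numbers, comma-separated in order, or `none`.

4

1 → no match
2 → no match
3 → no match
4 → match
5 → no match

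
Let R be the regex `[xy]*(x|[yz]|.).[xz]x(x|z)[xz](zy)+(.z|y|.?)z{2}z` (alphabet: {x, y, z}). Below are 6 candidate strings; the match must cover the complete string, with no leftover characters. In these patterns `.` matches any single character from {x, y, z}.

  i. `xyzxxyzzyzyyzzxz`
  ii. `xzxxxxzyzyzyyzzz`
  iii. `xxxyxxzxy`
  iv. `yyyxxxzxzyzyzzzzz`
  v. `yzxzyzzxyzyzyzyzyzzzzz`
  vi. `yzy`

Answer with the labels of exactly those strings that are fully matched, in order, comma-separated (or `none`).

i → no match — must end with `zz`
ii → match
iii → no match — must end with `zz`
iv → match
v → no match
vi → no match — must end with `zz`

ii, iv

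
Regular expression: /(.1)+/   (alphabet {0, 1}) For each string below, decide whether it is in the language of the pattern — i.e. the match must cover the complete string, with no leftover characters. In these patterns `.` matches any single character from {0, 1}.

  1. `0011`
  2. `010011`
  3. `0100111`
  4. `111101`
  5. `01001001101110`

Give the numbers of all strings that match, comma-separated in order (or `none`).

4

1 → no match
2 → no match
3 → no match
4 → match
5 → no match — must end with `1`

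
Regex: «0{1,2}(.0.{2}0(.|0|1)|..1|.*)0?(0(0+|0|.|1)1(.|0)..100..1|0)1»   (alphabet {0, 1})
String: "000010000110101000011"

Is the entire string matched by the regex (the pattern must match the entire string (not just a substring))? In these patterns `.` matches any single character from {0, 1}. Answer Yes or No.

Yes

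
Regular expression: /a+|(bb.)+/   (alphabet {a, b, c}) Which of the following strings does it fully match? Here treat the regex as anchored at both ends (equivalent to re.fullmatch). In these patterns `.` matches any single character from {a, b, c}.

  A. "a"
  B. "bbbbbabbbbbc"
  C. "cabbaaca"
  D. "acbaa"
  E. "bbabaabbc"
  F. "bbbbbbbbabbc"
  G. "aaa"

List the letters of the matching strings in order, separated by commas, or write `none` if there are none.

A, B, F, G

A → match
B → match
C → no match
D → no match
E → no match
F → match
G → match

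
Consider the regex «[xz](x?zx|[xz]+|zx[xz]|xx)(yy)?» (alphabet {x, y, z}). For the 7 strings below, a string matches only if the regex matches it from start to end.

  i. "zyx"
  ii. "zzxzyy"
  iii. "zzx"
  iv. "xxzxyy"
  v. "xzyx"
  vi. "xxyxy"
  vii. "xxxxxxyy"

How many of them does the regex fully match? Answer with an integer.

i. "zyx" → no match
ii. "zzxzyy" → match
iii. "zzx" → match
iv. "xxzxyy" → match
v. "xzyx" → no match
vi. "xxyxy" → no match
vii. "xxxxxxyy" → match
Total matched: 4

4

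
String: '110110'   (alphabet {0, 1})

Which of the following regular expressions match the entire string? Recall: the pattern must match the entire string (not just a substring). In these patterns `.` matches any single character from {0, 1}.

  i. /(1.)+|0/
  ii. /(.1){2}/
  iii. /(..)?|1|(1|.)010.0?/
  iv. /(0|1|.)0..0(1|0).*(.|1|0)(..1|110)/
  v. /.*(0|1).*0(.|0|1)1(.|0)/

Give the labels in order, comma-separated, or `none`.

i → no match
ii → no match — must end with '1'
iii → no match
iv → no match
v → match

v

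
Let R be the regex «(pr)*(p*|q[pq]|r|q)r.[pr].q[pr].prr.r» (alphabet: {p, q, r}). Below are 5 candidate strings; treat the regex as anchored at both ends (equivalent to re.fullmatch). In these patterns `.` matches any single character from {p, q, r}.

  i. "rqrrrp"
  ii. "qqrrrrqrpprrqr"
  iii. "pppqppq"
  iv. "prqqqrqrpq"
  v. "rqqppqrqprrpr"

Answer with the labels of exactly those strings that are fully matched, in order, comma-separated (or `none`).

i → no match — must end with "r"
ii → match
iii → no match — must end with "r"
iv → no match — must end with "r"
v → no match

ii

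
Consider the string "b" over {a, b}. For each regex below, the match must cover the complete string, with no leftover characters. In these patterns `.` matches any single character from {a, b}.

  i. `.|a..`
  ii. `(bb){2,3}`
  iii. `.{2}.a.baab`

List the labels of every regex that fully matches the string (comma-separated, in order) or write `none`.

i

i → match
ii → no match — must start with "bb"
iii → no match — must end with "baab"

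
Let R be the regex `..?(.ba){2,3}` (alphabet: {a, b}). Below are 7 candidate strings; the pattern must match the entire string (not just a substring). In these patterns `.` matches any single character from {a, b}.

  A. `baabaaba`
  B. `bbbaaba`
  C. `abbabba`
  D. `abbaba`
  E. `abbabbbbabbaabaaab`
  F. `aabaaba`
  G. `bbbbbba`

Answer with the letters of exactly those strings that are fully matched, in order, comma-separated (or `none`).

A → match
B → match
C → match
D → no match
E → no match — must end with `ba`
F → match
G → no match

A, B, C, F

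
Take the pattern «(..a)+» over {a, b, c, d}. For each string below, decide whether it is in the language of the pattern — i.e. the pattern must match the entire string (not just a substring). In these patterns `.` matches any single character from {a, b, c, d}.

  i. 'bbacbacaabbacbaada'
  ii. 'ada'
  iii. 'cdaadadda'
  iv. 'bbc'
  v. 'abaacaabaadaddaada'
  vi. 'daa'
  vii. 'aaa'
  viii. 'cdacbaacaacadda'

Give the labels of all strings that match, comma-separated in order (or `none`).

i → match
ii. 'ada' → match
iii. 'cdaadadda' → match
iv. 'bbc' → no match — must end with 'a'
v → match
vi. 'daa' → match
vii. 'aaa' → match
viii → match

i, ii, iii, v, vi, vii, viii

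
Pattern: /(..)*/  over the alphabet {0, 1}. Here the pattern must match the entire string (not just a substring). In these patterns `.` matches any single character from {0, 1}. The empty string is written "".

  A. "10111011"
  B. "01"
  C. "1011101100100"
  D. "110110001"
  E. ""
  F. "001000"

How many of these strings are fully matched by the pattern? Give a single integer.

4

A → match
B → match
C → no match
D → no match
E → match
F → match
Total matched: 4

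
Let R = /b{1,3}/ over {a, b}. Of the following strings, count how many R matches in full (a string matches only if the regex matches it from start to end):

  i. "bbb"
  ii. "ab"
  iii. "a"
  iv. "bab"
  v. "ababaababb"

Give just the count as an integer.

1

i. "bbb" → match
ii. "ab" → no match — must start with "b"
iii. "a" → no match — must start with "b"
iv. "bab" → no match
v. "ababaababb" → no match — must start with "b"
Total matched: 1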